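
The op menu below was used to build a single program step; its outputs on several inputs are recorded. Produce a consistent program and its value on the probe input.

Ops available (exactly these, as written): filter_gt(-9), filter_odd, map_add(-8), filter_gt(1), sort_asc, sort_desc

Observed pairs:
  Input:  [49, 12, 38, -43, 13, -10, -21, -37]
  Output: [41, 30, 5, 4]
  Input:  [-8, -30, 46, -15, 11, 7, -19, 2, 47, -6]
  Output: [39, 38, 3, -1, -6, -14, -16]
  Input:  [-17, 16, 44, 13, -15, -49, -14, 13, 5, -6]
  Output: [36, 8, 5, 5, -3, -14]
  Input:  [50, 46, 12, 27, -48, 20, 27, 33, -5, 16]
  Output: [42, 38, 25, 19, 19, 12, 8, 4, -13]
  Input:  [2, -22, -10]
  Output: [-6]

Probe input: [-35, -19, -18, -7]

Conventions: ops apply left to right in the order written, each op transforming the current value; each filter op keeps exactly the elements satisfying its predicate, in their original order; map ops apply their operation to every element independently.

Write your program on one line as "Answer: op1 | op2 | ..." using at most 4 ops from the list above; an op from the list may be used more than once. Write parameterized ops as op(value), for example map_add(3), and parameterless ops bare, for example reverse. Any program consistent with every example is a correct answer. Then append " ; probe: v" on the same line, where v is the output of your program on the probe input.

filter_gt(-9) | sort_desc | map_add(-8) ; probe: [-15]

Check, running the answer program on each example:
  [49, 12, 38, -43, 13, -10, -21, -37] -> [49, 12, 38, 13] -> [49, 38, 13, 12] -> [41, 30, 5, 4]
  [-8, -30, 46, -15, 11, 7, -19, 2, 47, -6] -> [-8, 46, 11, 7, 2, 47, -6] -> [47, 46, 11, 7, 2, -6, -8] -> [39, 38, 3, -1, -6, -14, -16]
  [-17, 16, 44, 13, -15, -49, -14, 13, 5, -6] -> [16, 44, 13, 13, 5, -6] -> [44, 16, 13, 13, 5, -6] -> [36, 8, 5, 5, -3, -14]
  [50, 46, 12, 27, -48, 20, 27, 33, -5, 16] -> [50, 46, 12, 27, 20, 27, 33, -5, 16] -> [50, 46, 33, 27, 27, 20, 16, 12, -5] -> [42, 38, 25, 19, 19, 12, 8, 4, -13]
  [2, -22, -10] -> [2] -> [2] -> [-6]
  probe: [-35, -19, -18, -7] -> [-7] -> [-7] -> [-15]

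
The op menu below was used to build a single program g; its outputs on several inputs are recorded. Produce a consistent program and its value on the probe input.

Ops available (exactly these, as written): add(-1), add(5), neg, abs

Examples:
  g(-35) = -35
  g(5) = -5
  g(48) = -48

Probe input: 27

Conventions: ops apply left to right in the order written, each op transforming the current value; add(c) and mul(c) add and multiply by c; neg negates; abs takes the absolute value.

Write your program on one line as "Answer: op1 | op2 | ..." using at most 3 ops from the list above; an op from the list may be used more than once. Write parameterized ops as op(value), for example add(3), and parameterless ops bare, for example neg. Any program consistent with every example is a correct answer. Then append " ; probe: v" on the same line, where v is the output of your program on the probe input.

abs | neg ; probe: -27

Check, running the answer program on each example:
  -35 -> 35 -> -35
  5 -> 5 -> -5
  48 -> 48 -> -48
  probe: 27 -> 27 -> -27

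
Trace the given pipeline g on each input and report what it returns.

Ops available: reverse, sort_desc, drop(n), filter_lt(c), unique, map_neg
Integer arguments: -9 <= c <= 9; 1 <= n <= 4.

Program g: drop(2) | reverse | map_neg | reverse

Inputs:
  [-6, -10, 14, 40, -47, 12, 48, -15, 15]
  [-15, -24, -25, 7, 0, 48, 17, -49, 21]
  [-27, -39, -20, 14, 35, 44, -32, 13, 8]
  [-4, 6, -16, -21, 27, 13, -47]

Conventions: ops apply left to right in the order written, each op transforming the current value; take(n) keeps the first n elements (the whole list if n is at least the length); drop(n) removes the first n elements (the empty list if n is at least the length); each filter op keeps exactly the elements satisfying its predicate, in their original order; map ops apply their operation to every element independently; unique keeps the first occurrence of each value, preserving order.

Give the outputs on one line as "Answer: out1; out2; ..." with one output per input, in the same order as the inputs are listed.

[-14, -40, 47, -12, -48, 15, -15]; [25, -7, 0, -48, -17, 49, -21]; [20, -14, -35, -44, 32, -13, -8]; [16, 21, -27, -13, 47]

Execution, op by op:
  [-6, -10, 14, 40, -47, 12, 48, -15, 15] -> [14, 40, -47, 12, 48, -15, 15] -> [15, -15, 48, 12, -47, 40, 14] -> [-15, 15, -48, -12, 47, -40, -14] -> [-14, -40, 47, -12, -48, 15, -15]
  [-15, -24, -25, 7, 0, 48, 17, -49, 21] -> [-25, 7, 0, 48, 17, -49, 21] -> [21, -49, 17, 48, 0, 7, -25] -> [-21, 49, -17, -48, 0, -7, 25] -> [25, -7, 0, -48, -17, 49, -21]
  [-27, -39, -20, 14, 35, 44, -32, 13, 8] -> [-20, 14, 35, 44, -32, 13, 8] -> [8, 13, -32, 44, 35, 14, -20] -> [-8, -13, 32, -44, -35, -14, 20] -> [20, -14, -35, -44, 32, -13, -8]
  [-4, 6, -16, -21, 27, 13, -47] -> [-16, -21, 27, 13, -47] -> [-47, 13, 27, -21, -16] -> [47, -13, -27, 21, 16] -> [16, 21, -27, -13, 47]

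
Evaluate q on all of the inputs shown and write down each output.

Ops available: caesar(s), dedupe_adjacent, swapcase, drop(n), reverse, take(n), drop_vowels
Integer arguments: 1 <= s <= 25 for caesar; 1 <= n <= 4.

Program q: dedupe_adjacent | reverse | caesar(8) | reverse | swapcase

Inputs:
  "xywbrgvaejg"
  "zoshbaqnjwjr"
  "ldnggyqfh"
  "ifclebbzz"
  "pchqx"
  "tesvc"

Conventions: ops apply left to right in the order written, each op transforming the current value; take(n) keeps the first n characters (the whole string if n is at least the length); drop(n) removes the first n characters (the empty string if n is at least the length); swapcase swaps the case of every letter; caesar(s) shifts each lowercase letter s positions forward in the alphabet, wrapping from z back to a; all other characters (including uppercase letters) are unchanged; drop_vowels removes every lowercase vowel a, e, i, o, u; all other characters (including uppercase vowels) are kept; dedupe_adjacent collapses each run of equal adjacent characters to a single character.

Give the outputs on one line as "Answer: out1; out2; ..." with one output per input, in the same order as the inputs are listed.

Execution, op by op:
  "xywbrgvaejg" -> "xywbrgvaejg" -> "gjeavgrbwyx" -> "ormidozjegf" -> "fgejzodimro" -> "FGEJZODIMRO"
  "zoshbaqnjwjr" -> "zoshbaqnjwjr" -> "rjwjnqabhsoz" -> "zrervyijpawh" -> "hwapjiyvrerz" -> "HWAPJIYVRERZ"
  "ldnggyqfh" -> "ldngyqfh" -> "hfqygndl" -> "pnygovlt" -> "tlvogynp" -> "TLVOGYNP"
  "ifclebbzz" -> "ifclebz" -> "zbelcfi" -> "hjmtknq" -> "qnktmjh" -> "QNKTMJH"
  "pchqx" -> "pchqx" -> "xqhcp" -> "fypkx" -> "xkpyf" -> "XKPYF"
  "tesvc" -> "tesvc" -> "cvset" -> "kdamb" -> "bmadk" -> "BMADK"

"FGEJZODIMRO"; "HWAPJIYVRERZ"; "TLVOGYNP"; "QNKTMJH"; "XKPYF"; "BMADK"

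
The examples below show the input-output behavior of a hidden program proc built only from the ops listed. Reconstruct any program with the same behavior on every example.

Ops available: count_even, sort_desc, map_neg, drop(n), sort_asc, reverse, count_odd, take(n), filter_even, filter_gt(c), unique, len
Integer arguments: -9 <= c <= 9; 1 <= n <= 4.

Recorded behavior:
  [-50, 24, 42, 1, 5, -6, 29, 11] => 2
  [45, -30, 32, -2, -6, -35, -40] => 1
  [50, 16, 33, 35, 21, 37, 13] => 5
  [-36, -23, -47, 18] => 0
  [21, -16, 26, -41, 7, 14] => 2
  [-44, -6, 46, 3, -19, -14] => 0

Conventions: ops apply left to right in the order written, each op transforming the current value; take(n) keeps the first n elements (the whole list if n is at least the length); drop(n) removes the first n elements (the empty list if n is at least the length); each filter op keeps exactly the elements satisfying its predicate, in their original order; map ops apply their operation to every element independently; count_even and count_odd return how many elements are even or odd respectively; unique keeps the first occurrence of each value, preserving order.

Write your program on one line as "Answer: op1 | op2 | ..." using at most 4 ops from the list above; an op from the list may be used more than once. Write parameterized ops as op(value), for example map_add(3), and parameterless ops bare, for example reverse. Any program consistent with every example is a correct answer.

reverse | filter_gt(5) | count_odd

Check, running the answer program on each example:
  [-50, 24, 42, 1, 5, -6, 29, 11] -> [11, 29, -6, 5, 1, 42, 24, -50] -> [11, 29, 42, 24] -> 2
  [45, -30, 32, -2, -6, -35, -40] -> [-40, -35, -6, -2, 32, -30, 45] -> [32, 45] -> 1
  [50, 16, 33, 35, 21, 37, 13] -> [13, 37, 21, 35, 33, 16, 50] -> [13, 37, 21, 35, 33, 16, 50] -> 5
  [-36, -23, -47, 18] -> [18, -47, -23, -36] -> [18] -> 0
  [21, -16, 26, -41, 7, 14] -> [14, 7, -41, 26, -16, 21] -> [14, 7, 26, 21] -> 2
  [-44, -6, 46, 3, -19, -14] -> [-14, -19, 3, 46, -6, -44] -> [46] -> 0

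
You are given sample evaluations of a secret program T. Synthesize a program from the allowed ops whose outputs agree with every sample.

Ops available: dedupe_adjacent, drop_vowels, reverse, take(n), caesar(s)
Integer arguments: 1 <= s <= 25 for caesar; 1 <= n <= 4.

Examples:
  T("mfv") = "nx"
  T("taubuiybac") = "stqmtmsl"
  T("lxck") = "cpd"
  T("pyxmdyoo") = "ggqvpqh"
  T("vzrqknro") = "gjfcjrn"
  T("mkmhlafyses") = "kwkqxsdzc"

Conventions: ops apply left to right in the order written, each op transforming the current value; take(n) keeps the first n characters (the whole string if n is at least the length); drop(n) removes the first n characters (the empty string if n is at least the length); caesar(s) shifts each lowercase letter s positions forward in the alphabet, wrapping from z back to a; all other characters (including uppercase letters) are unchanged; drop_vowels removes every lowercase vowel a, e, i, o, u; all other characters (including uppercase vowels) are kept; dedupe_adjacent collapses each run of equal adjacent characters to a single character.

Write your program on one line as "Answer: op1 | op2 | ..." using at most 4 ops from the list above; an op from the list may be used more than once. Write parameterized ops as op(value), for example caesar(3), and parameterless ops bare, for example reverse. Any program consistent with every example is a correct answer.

caesar(25) | reverse | caesar(19) | drop_vowels

Check, running the answer program on each example:
  "mfv" -> "leu" -> "uel" -> "nxe" -> "nx"
  "taubuiybac" -> "sztathxazb" -> "bzaxhtatzs" -> "ustqamtmsl" -> "stqmtmsl"
  "lxck" -> "kwbj" -> "jbwk" -> "cupd" -> "cpd"
  "pyxmdyoo" -> "oxwlcxnn" -> "nnxclwxo" -> "ggqvepqh" -> "ggqvpqh"
  "vzrqknro" -> "uyqpjmqn" -> "nqmjpqyu" -> "gjfcijrn" -> "gjfcjrn"
  "mkmhlafyses" -> "ljlgkzexrdr" -> "rdrxezkgljl" -> "kwkqxsdzece" -> "kwkqxsdzc"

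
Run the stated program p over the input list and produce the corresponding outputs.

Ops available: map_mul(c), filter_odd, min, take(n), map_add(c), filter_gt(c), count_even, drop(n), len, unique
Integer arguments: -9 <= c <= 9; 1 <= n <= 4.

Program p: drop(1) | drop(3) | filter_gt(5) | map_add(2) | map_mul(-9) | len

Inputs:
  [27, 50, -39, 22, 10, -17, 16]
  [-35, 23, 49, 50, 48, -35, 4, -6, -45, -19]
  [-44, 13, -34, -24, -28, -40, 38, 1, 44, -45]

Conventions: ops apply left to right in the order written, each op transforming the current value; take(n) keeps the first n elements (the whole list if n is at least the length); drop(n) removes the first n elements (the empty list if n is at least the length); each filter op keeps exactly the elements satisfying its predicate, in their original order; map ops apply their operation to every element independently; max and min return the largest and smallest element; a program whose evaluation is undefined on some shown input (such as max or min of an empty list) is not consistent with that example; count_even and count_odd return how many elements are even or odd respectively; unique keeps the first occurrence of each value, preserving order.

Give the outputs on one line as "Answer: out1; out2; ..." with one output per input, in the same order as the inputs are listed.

2; 1; 2

Execution, op by op:
  [27, 50, -39, 22, 10, -17, 16] -> [50, -39, 22, 10, -17, 16] -> [10, -17, 16] -> [10, 16] -> [12, 18] -> [-108, -162] -> 2
  [-35, 23, 49, 50, 48, -35, 4, -6, -45, -19] -> [23, 49, 50, 48, -35, 4, -6, -45, -19] -> [48, -35, 4, -6, -45, -19] -> [48] -> [50] -> [-450] -> 1
  [-44, 13, -34, -24, -28, -40, 38, 1, 44, -45] -> [13, -34, -24, -28, -40, 38, 1, 44, -45] -> [-28, -40, 38, 1, 44, -45] -> [38, 44] -> [40, 46] -> [-360, -414] -> 2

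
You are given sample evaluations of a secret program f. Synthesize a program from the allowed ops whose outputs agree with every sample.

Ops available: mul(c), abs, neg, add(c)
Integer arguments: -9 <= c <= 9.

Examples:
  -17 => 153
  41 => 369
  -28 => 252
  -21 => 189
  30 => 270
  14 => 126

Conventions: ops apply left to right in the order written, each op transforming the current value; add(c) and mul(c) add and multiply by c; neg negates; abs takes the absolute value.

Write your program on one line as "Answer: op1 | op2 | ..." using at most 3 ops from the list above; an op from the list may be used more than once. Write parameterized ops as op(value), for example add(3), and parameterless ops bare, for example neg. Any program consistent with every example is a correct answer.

abs | mul(-9) | abs

Check, running the answer program on each example:
  -17 -> 17 -> -153 -> 153
  41 -> 41 -> -369 -> 369
  -28 -> 28 -> -252 -> 252
  -21 -> 21 -> -189 -> 189
  30 -> 30 -> -270 -> 270
  14 -> 14 -> -126 -> 126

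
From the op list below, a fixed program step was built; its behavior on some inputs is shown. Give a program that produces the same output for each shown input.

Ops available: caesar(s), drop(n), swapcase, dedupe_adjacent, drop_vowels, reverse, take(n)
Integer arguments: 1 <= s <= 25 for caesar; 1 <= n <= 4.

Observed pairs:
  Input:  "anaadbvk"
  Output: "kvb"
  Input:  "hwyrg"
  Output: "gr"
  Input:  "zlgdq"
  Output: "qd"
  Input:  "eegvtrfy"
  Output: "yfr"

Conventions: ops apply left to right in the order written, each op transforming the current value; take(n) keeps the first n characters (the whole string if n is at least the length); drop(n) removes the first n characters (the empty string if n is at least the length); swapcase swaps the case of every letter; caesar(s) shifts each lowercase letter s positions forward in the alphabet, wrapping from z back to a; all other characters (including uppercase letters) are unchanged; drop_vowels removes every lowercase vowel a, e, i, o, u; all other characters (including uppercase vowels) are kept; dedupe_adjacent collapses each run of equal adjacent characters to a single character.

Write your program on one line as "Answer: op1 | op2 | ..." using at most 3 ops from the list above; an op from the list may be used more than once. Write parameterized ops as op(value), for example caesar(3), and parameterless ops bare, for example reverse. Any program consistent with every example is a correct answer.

drop(3) | reverse | take(3)

Check, running the answer program on each example:
  "anaadbvk" -> "adbvk" -> "kvbda" -> "kvb"
  "hwyrg" -> "rg" -> "gr" -> "gr"
  "zlgdq" -> "dq" -> "qd" -> "qd"
  "eegvtrfy" -> "vtrfy" -> "yfrtv" -> "yfr"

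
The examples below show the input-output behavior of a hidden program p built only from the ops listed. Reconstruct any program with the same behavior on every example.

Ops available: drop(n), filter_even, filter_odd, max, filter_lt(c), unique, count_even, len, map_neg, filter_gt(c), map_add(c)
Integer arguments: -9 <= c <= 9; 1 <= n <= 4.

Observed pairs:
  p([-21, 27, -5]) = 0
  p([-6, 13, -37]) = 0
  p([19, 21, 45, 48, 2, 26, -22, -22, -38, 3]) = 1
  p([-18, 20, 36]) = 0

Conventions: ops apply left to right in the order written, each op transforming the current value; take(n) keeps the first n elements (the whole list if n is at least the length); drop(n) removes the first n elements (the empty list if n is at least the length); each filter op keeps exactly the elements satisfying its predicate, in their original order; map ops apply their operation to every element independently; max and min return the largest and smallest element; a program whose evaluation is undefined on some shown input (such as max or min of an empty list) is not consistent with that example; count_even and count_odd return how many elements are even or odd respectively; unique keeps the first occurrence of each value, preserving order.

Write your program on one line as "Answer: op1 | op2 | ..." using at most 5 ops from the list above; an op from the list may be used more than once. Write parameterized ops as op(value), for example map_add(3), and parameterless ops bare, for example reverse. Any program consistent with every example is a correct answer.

drop(4) | map_add(3) | filter_even | map_add(4) | count_even

Check, running the answer program on each example:
  [-21, 27, -5] -> [] -> [] -> [] -> [] -> 0
  [-6, 13, -37] -> [] -> [] -> [] -> [] -> 0
  [19, 21, 45, 48, 2, 26, -22, -22, -38, 3] -> [2, 26, -22, -22, -38, 3] -> [5, 29, -19, -19, -35, 6] -> [6] -> [10] -> 1
  [-18, 20, 36] -> [] -> [] -> [] -> [] -> 0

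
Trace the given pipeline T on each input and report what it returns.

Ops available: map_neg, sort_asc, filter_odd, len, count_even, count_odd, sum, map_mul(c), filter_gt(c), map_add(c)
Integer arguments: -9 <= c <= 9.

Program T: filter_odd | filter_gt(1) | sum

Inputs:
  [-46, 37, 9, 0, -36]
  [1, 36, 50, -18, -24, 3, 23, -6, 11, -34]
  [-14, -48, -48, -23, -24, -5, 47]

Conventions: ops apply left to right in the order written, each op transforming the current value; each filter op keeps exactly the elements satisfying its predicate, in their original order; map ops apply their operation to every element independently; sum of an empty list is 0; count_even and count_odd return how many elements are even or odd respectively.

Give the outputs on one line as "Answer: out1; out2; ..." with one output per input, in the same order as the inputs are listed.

Execution, op by op:
  [-46, 37, 9, 0, -36] -> [37, 9] -> [37, 9] -> 46
  [1, 36, 50, -18, -24, 3, 23, -6, 11, -34] -> [1, 3, 23, 11] -> [3, 23, 11] -> 37
  [-14, -48, -48, -23, -24, -5, 47] -> [-23, -5, 47] -> [47] -> 47

46; 37; 47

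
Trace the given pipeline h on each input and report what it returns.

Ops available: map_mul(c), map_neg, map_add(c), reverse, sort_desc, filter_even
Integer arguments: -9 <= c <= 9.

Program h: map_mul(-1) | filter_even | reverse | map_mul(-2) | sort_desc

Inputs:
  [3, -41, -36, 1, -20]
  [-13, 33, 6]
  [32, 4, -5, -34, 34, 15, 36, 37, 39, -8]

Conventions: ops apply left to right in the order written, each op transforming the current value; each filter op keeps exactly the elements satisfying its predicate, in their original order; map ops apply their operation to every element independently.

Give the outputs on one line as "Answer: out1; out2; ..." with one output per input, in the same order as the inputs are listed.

[-40, -72]; [12]; [72, 68, 64, 8, -16, -68]

Execution, op by op:
  [3, -41, -36, 1, -20] -> [-3, 41, 36, -1, 20] -> [36, 20] -> [20, 36] -> [-40, -72] -> [-40, -72]
  [-13, 33, 6] -> [13, -33, -6] -> [-6] -> [-6] -> [12] -> [12]
  [32, 4, -5, -34, 34, 15, 36, 37, 39, -8] -> [-32, -4, 5, 34, -34, -15, -36, -37, -39, 8] -> [-32, -4, 34, -34, -36, 8] -> [8, -36, -34, 34, -4, -32] -> [-16, 72, 68, -68, 8, 64] -> [72, 68, 64, 8, -16, -68]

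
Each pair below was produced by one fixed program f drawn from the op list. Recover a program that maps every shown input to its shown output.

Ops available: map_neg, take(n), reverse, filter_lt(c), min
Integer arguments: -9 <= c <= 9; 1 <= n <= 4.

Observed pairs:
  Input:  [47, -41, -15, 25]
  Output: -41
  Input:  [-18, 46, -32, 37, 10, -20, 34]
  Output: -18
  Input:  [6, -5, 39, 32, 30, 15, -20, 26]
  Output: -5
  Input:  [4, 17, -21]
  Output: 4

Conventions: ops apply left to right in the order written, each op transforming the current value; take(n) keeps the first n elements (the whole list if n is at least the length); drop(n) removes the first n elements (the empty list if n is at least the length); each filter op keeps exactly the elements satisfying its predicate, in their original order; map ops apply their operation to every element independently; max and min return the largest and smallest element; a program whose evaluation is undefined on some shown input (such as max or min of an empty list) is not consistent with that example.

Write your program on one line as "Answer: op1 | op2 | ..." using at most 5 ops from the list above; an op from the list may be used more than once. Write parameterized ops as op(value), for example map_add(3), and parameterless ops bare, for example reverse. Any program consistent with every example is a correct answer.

take(4) | map_neg | take(2) | map_neg | min

Check, running the answer program on each example:
  [47, -41, -15, 25] -> [47, -41, -15, 25] -> [-47, 41, 15, -25] -> [-47, 41] -> [47, -41] -> -41
  [-18, 46, -32, 37, 10, -20, 34] -> [-18, 46, -32, 37] -> [18, -46, 32, -37] -> [18, -46] -> [-18, 46] -> -18
  [6, -5, 39, 32, 30, 15, -20, 26] -> [6, -5, 39, 32] -> [-6, 5, -39, -32] -> [-6, 5] -> [6, -5] -> -5
  [4, 17, -21] -> [4, 17, -21] -> [-4, -17, 21] -> [-4, -17] -> [4, 17] -> 4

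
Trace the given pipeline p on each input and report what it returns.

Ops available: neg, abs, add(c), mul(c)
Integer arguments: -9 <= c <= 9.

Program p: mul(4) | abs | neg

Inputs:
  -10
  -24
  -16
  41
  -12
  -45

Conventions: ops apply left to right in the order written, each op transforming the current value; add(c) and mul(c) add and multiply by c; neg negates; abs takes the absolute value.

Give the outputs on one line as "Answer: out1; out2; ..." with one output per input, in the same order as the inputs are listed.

Execution, op by op:
  -10 -> -40 -> 40 -> -40
  -24 -> -96 -> 96 -> -96
  -16 -> -64 -> 64 -> -64
  41 -> 164 -> 164 -> -164
  -12 -> -48 -> 48 -> -48
  -45 -> -180 -> 180 -> -180

-40; -96; -64; -164; -48; -180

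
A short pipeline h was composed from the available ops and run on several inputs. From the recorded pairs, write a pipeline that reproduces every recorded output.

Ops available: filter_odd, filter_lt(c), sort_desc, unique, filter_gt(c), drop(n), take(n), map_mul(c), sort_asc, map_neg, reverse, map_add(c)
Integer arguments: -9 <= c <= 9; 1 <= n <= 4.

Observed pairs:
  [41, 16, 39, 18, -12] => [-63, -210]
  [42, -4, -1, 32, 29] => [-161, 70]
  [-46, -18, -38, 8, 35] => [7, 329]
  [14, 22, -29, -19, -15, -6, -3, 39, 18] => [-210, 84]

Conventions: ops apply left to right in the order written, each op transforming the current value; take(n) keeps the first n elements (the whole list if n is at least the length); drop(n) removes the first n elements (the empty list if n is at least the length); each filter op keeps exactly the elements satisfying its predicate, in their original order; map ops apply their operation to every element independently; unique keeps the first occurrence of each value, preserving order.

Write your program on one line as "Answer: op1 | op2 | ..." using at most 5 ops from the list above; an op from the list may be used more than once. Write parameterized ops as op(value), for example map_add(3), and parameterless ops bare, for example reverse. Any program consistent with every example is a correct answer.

reverse | map_add(-9) | take(3) | drop(1) | map_mul(-7)

Check, running the answer program on each example:
  [41, 16, 39, 18, -12] -> [-12, 18, 39, 16, 41] -> [-21, 9, 30, 7, 32] -> [-21, 9, 30] -> [9, 30] -> [-63, -210]
  [42, -4, -1, 32, 29] -> [29, 32, -1, -4, 42] -> [20, 23, -10, -13, 33] -> [20, 23, -10] -> [23, -10] -> [-161, 70]
  [-46, -18, -38, 8, 35] -> [35, 8, -38, -18, -46] -> [26, -1, -47, -27, -55] -> [26, -1, -47] -> [-1, -47] -> [7, 329]
  [14, 22, -29, -19, -15, -6, -3, 39, 18] -> [18, 39, -3, -6, -15, -19, -29, 22, 14] -> [9, 30, -12, -15, -24, -28, -38, 13, 5] -> [9, 30, -12] -> [30, -12] -> [-210, 84]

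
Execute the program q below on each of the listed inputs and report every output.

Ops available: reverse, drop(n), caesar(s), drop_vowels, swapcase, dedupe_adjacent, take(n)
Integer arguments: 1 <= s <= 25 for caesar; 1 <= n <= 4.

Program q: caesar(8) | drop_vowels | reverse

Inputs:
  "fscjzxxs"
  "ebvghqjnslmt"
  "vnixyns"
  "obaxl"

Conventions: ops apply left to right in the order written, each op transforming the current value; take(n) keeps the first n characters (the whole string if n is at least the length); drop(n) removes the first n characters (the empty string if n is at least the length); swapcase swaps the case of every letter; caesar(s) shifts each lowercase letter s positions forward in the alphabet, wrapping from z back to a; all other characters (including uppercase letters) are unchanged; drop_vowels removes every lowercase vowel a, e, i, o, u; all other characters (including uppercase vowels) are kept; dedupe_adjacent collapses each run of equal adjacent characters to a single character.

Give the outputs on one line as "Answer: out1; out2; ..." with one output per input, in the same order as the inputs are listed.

Execution, op by op:
  "fscjzxxs" -> "nakrhffa" -> "nkrhff" -> "ffhrkn"
  "ebvghqjnslmt" -> "mjdopyrvatub" -> "mjdpyrvtb" -> "btvrypdjm"
  "vnixyns" -> "dvqfgva" -> "dvqfgv" -> "vgfqvd"
  "obaxl" -> "wjift" -> "wjft" -> "tfjw"

"ffhrkn"; "btvrypdjm"; "vgfqvd"; "tfjw"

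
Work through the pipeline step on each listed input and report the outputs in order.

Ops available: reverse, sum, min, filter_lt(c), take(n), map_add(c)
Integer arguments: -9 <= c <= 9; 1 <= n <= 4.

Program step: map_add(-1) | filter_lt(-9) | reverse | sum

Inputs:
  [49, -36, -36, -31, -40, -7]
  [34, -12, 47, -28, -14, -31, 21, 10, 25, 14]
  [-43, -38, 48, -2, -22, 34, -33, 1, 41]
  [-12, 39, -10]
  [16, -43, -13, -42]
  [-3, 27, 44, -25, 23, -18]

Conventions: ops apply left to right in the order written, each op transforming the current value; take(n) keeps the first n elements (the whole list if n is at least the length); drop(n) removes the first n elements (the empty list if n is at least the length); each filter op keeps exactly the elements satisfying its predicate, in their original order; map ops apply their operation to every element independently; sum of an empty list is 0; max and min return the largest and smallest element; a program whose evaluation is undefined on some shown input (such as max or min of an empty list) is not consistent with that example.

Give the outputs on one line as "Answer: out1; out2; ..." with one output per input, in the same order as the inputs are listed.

-147; -89; -140; -24; -101; -45

Execution, op by op:
  [49, -36, -36, -31, -40, -7] -> [48, -37, -37, -32, -41, -8] -> [-37, -37, -32, -41] -> [-41, -32, -37, -37] -> -147
  [34, -12, 47, -28, -14, -31, 21, 10, 25, 14] -> [33, -13, 46, -29, -15, -32, 20, 9, 24, 13] -> [-13, -29, -15, -32] -> [-32, -15, -29, -13] -> -89
  [-43, -38, 48, -2, -22, 34, -33, 1, 41] -> [-44, -39, 47, -3, -23, 33, -34, 0, 40] -> [-44, -39, -23, -34] -> [-34, -23, -39, -44] -> -140
  [-12, 39, -10] -> [-13, 38, -11] -> [-13, -11] -> [-11, -13] -> -24
  [16, -43, -13, -42] -> [15, -44, -14, -43] -> [-44, -14, -43] -> [-43, -14, -44] -> -101
  [-3, 27, 44, -25, 23, -18] -> [-4, 26, 43, -26, 22, -19] -> [-26, -19] -> [-19, -26] -> -45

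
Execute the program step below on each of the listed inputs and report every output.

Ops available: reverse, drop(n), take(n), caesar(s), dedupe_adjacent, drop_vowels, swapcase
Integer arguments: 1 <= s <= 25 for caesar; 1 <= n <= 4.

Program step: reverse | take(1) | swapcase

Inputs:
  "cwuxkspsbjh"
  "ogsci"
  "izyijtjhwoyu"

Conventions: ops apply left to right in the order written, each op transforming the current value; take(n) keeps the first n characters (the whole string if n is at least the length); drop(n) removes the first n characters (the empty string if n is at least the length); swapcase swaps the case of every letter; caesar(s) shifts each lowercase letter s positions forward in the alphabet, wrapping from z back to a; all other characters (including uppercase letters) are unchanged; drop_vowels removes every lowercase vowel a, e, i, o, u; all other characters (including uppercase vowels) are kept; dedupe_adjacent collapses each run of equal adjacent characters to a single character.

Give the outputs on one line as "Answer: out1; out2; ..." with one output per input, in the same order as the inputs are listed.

Execution, op by op:
  "cwuxkspsbjh" -> "hjbspskxuwc" -> "h" -> "H"
  "ogsci" -> "icsgo" -> "i" -> "I"
  "izyijtjhwoyu" -> "uyowhjtjiyzi" -> "u" -> "U"

"H"; "I"; "U"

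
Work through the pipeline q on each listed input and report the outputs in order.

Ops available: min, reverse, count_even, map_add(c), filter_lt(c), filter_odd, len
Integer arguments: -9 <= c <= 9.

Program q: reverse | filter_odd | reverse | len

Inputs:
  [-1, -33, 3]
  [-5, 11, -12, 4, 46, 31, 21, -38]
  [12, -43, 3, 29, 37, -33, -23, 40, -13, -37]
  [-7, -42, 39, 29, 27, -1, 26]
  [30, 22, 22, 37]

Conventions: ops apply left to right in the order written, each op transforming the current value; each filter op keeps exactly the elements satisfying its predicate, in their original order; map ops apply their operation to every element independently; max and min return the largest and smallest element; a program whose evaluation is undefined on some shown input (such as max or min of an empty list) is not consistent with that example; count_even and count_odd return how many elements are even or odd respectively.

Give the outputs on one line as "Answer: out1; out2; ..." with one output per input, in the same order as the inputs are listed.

Execution, op by op:
  [-1, -33, 3] -> [3, -33, -1] -> [3, -33, -1] -> [-1, -33, 3] -> 3
  [-5, 11, -12, 4, 46, 31, 21, -38] -> [-38, 21, 31, 46, 4, -12, 11, -5] -> [21, 31, 11, -5] -> [-5, 11, 31, 21] -> 4
  [12, -43, 3, 29, 37, -33, -23, 40, -13, -37] -> [-37, -13, 40, -23, -33, 37, 29, 3, -43, 12] -> [-37, -13, -23, -33, 37, 29, 3, -43] -> [-43, 3, 29, 37, -33, -23, -13, -37] -> 8
  [-7, -42, 39, 29, 27, -1, 26] -> [26, -1, 27, 29, 39, -42, -7] -> [-1, 27, 29, 39, -7] -> [-7, 39, 29, 27, -1] -> 5
  [30, 22, 22, 37] -> [37, 22, 22, 30] -> [37] -> [37] -> 1

3; 4; 8; 5; 1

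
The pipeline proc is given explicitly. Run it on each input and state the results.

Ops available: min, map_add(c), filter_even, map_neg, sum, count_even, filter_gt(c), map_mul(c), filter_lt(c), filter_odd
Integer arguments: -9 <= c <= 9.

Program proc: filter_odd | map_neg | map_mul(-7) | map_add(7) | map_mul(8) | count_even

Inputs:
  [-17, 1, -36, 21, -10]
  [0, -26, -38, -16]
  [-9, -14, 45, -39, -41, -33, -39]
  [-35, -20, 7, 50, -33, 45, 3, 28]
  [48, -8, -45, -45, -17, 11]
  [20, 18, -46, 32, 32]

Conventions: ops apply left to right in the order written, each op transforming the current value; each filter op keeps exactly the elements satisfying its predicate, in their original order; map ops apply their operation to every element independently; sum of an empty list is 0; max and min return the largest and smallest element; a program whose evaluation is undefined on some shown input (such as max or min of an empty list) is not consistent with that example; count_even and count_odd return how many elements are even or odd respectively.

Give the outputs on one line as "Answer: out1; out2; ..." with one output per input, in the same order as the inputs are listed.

Execution, op by op:
  [-17, 1, -36, 21, -10] -> [-17, 1, 21] -> [17, -1, -21] -> [-119, 7, 147] -> [-112, 14, 154] -> [-896, 112, 1232] -> 3
  [0, -26, -38, -16] -> [] -> [] -> [] -> [] -> [] -> 0
  [-9, -14, 45, -39, -41, -33, -39] -> [-9, 45, -39, -41, -33, -39] -> [9, -45, 39, 41, 33, 39] -> [-63, 315, -273, -287, -231, -273] -> [-56, 322, -266, -280, -224, -266] -> [-448, 2576, -2128, -2240, -1792, -2128] -> 6
  [-35, -20, 7, 50, -33, 45, 3, 28] -> [-35, 7, -33, 45, 3] -> [35, -7, 33, -45, -3] -> [-245, 49, -231, 315, 21] -> [-238, 56, -224, 322, 28] -> [-1904, 448, -1792, 2576, 224] -> 5
  [48, -8, -45, -45, -17, 11] -> [-45, -45, -17, 11] -> [45, 45, 17, -11] -> [-315, -315, -119, 77] -> [-308, -308, -112, 84] -> [-2464, -2464, -896, 672] -> 4
  [20, 18, -46, 32, 32] -> [] -> [] -> [] -> [] -> [] -> 0

3; 0; 6; 5; 4; 0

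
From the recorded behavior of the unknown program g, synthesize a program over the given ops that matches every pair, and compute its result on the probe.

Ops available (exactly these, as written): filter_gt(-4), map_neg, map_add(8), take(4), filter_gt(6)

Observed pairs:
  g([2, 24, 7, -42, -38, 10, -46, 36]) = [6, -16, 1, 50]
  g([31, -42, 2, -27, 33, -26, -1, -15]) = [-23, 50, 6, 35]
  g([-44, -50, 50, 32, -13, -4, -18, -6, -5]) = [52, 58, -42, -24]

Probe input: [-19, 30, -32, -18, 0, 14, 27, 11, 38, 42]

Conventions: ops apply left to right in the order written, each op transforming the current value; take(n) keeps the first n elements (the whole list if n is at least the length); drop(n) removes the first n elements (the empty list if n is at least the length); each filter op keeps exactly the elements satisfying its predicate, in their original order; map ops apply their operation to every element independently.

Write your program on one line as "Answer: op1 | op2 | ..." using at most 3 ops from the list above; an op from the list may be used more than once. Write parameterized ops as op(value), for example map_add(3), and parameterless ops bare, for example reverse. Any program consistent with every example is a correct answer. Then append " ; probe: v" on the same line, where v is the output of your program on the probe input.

map_neg | take(4) | map_add(8) ; probe: [27, -22, 40, 26]

Check, running the answer program on each example:
  [2, 24, 7, -42, -38, 10, -46, 36] -> [-2, -24, -7, 42, 38, -10, 46, -36] -> [-2, -24, -7, 42] -> [6, -16, 1, 50]
  [31, -42, 2, -27, 33, -26, -1, -15] -> [-31, 42, -2, 27, -33, 26, 1, 15] -> [-31, 42, -2, 27] -> [-23, 50, 6, 35]
  [-44, -50, 50, 32, -13, -4, -18, -6, -5] -> [44, 50, -50, -32, 13, 4, 18, 6, 5] -> [44, 50, -50, -32] -> [52, 58, -42, -24]
  probe: [-19, 30, -32, -18, 0, 14, 27, 11, 38, 42] -> [19, -30, 32, 18, 0, -14, -27, -11, -38, -42] -> [19, -30, 32, 18] -> [27, -22, 40, 26]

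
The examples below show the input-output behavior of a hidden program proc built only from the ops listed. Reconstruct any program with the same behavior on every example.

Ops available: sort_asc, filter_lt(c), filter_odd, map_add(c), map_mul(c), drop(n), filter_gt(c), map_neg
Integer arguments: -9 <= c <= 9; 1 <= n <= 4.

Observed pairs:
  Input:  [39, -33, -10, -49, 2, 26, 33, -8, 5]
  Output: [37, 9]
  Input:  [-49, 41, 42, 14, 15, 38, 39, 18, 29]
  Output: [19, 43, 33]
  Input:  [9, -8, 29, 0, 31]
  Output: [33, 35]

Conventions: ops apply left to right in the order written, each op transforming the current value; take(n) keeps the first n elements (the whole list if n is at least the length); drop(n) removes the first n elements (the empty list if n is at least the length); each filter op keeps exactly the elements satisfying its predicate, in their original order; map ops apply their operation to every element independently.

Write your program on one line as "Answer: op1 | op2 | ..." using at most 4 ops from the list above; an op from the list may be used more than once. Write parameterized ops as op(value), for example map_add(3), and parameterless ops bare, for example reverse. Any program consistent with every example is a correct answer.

map_add(4) | filter_gt(-6) | drop(1) | filter_odd

Check, running the answer program on each example:
  [39, -33, -10, -49, 2, 26, 33, -8, 5] -> [43, -29, -6, -45, 6, 30, 37, -4, 9] -> [43, 6, 30, 37, -4, 9] -> [6, 30, 37, -4, 9] -> [37, 9]
  [-49, 41, 42, 14, 15, 38, 39, 18, 29] -> [-45, 45, 46, 18, 19, 42, 43, 22, 33] -> [45, 46, 18, 19, 42, 43, 22, 33] -> [46, 18, 19, 42, 43, 22, 33] -> [19, 43, 33]
  [9, -8, 29, 0, 31] -> [13, -4, 33, 4, 35] -> [13, -4, 33, 4, 35] -> [-4, 33, 4, 35] -> [33, 35]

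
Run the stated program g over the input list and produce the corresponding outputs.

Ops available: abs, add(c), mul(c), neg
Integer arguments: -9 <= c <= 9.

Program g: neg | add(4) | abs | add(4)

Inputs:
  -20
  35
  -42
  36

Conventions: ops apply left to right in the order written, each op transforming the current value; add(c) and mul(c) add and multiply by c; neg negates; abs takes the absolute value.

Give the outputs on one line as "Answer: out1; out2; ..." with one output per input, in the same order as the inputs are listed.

Execution, op by op:
  -20 -> 20 -> 24 -> 24 -> 28
  35 -> -35 -> -31 -> 31 -> 35
  -42 -> 42 -> 46 -> 46 -> 50
  36 -> -36 -> -32 -> 32 -> 36

28; 35; 50; 36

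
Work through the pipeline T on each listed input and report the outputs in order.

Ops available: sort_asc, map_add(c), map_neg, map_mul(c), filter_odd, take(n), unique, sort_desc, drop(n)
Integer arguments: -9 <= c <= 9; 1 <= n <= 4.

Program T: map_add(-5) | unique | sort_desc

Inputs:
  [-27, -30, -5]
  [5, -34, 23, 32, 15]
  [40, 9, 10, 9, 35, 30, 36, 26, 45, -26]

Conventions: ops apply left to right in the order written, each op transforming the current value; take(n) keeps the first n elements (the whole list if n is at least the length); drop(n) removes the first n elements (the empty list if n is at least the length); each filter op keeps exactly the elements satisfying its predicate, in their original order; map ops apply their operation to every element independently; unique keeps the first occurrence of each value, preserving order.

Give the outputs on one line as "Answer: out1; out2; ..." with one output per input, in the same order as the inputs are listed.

[-10, -32, -35]; [27, 18, 10, 0, -39]; [40, 35, 31, 30, 25, 21, 5, 4, -31]

Execution, op by op:
  [-27, -30, -5] -> [-32, -35, -10] -> [-32, -35, -10] -> [-10, -32, -35]
  [5, -34, 23, 32, 15] -> [0, -39, 18, 27, 10] -> [0, -39, 18, 27, 10] -> [27, 18, 10, 0, -39]
  [40, 9, 10, 9, 35, 30, 36, 26, 45, -26] -> [35, 4, 5, 4, 30, 25, 31, 21, 40, -31] -> [35, 4, 5, 30, 25, 31, 21, 40, -31] -> [40, 35, 31, 30, 25, 21, 5, 4, -31]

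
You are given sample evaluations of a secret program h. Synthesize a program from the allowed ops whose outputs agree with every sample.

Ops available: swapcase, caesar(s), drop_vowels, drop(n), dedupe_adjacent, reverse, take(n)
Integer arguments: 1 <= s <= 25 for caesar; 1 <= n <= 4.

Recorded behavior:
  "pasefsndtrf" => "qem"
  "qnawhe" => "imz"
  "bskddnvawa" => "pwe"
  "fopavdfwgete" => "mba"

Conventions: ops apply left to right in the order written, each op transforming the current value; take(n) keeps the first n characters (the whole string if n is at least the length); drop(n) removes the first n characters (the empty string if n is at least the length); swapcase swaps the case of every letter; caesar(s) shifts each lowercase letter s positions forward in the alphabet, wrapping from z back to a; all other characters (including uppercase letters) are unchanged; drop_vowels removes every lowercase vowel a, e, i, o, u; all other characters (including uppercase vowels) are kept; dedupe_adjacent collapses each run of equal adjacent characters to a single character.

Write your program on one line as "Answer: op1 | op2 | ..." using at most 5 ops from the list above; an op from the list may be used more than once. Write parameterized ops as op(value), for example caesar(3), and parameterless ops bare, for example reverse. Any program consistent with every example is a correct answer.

drop(1) | caesar(23) | take(3) | caesar(15) | reverse

Check, running the answer program on each example:
  "pasefsndtrf" -> "asefsndtrf" -> "xpbcpkaqoc" -> "xpb" -> "meq" -> "qem"
  "qnawhe" -> "nawhe" -> "kxteb" -> "kxt" -> "zmi" -> "imz"
  "bskddnvawa" -> "skddnvawa" -> "phaaksxtx" -> "pha" -> "ewp" -> "pwe"
  "fopavdfwgete" -> "opavdfwgete" -> "lmxsactdbqb" -> "lmx" -> "abm" -> "mba"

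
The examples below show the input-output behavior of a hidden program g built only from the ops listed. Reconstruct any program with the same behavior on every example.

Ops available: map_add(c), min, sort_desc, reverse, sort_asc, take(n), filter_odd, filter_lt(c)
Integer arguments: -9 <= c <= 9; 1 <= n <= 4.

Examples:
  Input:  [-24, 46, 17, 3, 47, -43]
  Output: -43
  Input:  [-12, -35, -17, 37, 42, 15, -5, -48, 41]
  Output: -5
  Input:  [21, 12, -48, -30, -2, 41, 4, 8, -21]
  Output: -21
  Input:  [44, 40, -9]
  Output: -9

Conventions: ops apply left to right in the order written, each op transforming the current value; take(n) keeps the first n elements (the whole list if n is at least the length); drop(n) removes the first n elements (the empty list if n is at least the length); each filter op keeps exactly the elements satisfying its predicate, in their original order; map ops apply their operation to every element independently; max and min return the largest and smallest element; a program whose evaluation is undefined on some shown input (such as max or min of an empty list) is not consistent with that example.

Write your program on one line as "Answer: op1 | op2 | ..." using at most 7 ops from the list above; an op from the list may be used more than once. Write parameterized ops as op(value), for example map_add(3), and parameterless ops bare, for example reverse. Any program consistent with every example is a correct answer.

filter_odd | reverse | sort_asc | sort_desc | take(4) | min

Check, running the answer program on each example:
  [-24, 46, 17, 3, 47, -43] -> [17, 3, 47, -43] -> [-43, 47, 3, 17] -> [-43, 3, 17, 47] -> [47, 17, 3, -43] -> [47, 17, 3, -43] -> -43
  [-12, -35, -17, 37, 42, 15, -5, -48, 41] -> [-35, -17, 37, 15, -5, 41] -> [41, -5, 15, 37, -17, -35] -> [-35, -17, -5, 15, 37, 41] -> [41, 37, 15, -5, -17, -35] -> [41, 37, 15, -5] -> -5
  [21, 12, -48, -30, -2, 41, 4, 8, -21] -> [21, 41, -21] -> [-21, 41, 21] -> [-21, 21, 41] -> [41, 21, -21] -> [41, 21, -21] -> -21
  [44, 40, -9] -> [-9] -> [-9] -> [-9] -> [-9] -> [-9] -> -9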